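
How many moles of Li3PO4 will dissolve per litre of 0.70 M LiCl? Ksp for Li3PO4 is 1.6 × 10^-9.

4.7 × 10^-9 M

Li3PO4(s) ⇌ 3 Li^+ + PO4^3-
Ksp = [Li^+]^3[PO4^3-]
Let s = moles of Li3PO4 that dissolve per litre. [Li^+] = 0.70 + 3s ≈ 0.70, [PO4^3-] = s (Ksp is small, so little additional dissolves).
Ksp ≈ (0.70)^3 × s
s = 4.7 × 10^-9 M
Check: 3s = 1.4 x 10^-8 ≪ 0.70, so the approximation is valid.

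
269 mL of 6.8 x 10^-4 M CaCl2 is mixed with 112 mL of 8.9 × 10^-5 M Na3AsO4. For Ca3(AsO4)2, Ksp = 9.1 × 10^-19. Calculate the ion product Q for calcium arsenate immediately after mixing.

Q ≈ 7.6 x 10^-20

Total volume = 269 + 112 = 381 mL.
[Ca^2+] = 6.8 x 10^-4 × (269/381) = 4.80 × 10^-4 M
[AsO4^3-] = 8.9 × 10^-5 × (112/381) = 2.62 × 10^-5 M
Ca3(AsO4)2(s) ⇌ 3 Ca^2+ + 2 AsO4^3-, so Q = [Ca^2+]^3[AsO4^3-]^2
Q = (4.80 × 10^-4)^3(2.62 × 10^-5)^2 = 7.6 x 10^-20
Q < Ksp, so no precipitate of Ca3(AsO4)2 forms.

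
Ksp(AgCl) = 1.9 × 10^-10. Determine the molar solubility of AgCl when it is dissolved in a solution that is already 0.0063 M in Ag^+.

s ≈ 3.0 × 10^-8 M

AgCl(s) ⇌ Ag^+(aq) + Cl^-(aq)
Ksp = [Ag^+][Cl^-]
If s mol/L dissolves here, [Ag^+] = 0.0063 + s ≈ 0.0063, [Cl^-] = s (Ksp is small, so little additional dissolves).
Ksp ≈ 0.0063 × s
s = 3.0 × 10^-8 M
Check: s = 3.0 x 10^-8 ≪ 0.0063, so the approximation is valid.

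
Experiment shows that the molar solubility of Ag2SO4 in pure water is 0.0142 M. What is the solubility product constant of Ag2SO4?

1.15e-5

Ag2SO4(s) ⇌ 2 Ag^+ + SO4^2-
Let s = molar solubility. Then [Ag^+] = 2s and [SO4^2-] = s.
Ksp = [Ag^+]^2[SO4^2-]
Ksp = (2s)^2s = 4s^3
Ksp = 4 × (1.42 x 10^-2)^3 = 1.15 x 10^-5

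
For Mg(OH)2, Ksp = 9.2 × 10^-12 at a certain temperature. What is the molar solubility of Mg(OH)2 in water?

Mg(OH)2(s) ⇌ Mg^2+(aq) + 2 OH^-(aq)
Ksp = [Mg^2+][OH^-]^2
For each mole of Mg(OH)2 that dissolves: [Mg^2+] = s, [OH^-] = 2s.
Ksp = s(2s)^2 = 4s^3
Solving, s = (9.2 × 10^-12/4)^(1/3) = 1.3 x 10^-4 M

s = 1.3e-4 M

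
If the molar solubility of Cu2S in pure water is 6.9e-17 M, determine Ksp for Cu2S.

Cu2S(s) ⇌ 2 Cu^+(aq) + S^2-(aq)
For each mole of Cu2S that dissolves: [Cu^+] = 2s, [S^2-] = s.
Ksp = [Cu^+]^2[S^2-]
Ksp = (2s)^2s = 4s^3
Ksp = 4 × (6.9 × 10^-17)^3 = 1.3 × 10^-48

1.3 x 10^-48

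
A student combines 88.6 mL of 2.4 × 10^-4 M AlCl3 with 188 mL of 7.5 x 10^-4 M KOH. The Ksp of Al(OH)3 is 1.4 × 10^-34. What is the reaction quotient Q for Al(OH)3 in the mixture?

Total volume = 88.6 + 188 = 276.6 mL.
[Al^3+] = 2.4 × 10^-4 × (88.6/276.6) = 7.69 × 10^-5 M
[OH^-] = 7.5 x 10^-4 × (188/276.6) = 5.10 × 10^-4 M
Al(OH)3(s) ⇌ Al^3+ + 3 OH^-, so Q = [Al^3+][OH^-]^3
Q = (7.69 × 10^-5)(5.10 x 10^-4)^3 = 1.0 × 10^-14
Q > Ksp, so Al(OH)3 will precipitate.

Q ≈ 1.0e-14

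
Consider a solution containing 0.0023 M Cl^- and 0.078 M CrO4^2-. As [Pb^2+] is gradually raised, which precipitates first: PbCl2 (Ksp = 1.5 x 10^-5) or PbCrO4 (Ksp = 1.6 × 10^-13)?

Precipitation of each salt starts when its ion product equals its Ksp.
For PbCl2: 1.5 x 10^-5 = (0.0023)^2 × [Pb^2+]  ⇒  [Pb^2+] = 2.8 M.
For PbCrO4: 1.6 × 10^-13 = 0.078 × [Pb^2+]  ⇒  [Pb^2+] = 2.1 × 10^-12 M.
The salt with the lower threshold [Pb^2+] precipitates first: PbCrO4.

PbCrO4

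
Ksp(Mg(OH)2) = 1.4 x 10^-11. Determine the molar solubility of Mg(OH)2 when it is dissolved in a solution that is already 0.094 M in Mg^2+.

s = 6.1e-6 M

Mg(OH)2(s) ⇌ Mg^2+(aq) + 2 OH^-(aq)
Ksp = [Mg^2+][OH^-]^2
Let s be the molar solubility in this solution. [Mg^2+] = 0.094 + s ≈ 0.094, [OH^-] = 2s (since the Mg^2+ already present dominates).
Ksp ≈ 0.094 × (2s)^2
s = 6.1 x 10^-6 M
Check: s = 6.1 x 10^-6 ≪ 0.094, so the approximation is valid.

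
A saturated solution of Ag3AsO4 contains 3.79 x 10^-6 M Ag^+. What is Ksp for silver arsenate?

Ag3AsO4(s) <=> 3 Ag^+ + AsO4^3-
Stoichiometry gives [AsO4^3-] = (1/3)[Ag^+] = 1.263 × 10^-6 M.
Ksp = [Ag^+]^3[AsO4^3-]
Ksp = (3.79 × 10^-6)^3 × 1.263 × 10^-6 = 6.88 × 10^-23

6.88 × 10^-23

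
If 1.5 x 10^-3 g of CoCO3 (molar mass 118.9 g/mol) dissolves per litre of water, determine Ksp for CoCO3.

Molar solubility s = (1.5 × 10^-3 g/L) / (118.9 g/mol) = 1.26 × 10^-5 M.
CoCO3(s) ⇌ Co^2+(aq) + CO3^2-(aq)
With molar solubility s: [Co^2+] = s, [CO3^2-] = s.
Ksp = [Co^2+][CO3^2-]
Ksp = s^2
Ksp = (1.26 × 10^-5)^2 = 1.6 x 10^-10

Ksp = 1.6 × 10^-10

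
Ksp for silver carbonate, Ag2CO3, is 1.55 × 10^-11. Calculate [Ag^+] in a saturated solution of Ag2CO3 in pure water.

[Ag^+] = 3.14 × 10^-4 M

Ag2CO3(s) <=> 2 Ag^+(aq) + CO3^2-(aq)
Ksp = [Ag^+]^2[CO3^2-]
With molar solubility s: [Ag^+] = 2s, [CO3^2-] = s.
Substituting: Ksp = (2s)^2s = 4s^3
Solving, s = (1.55 × 10^-11/4)^(1/3) = 1.571 x 10^-4 M
[Ag^+] = 2s = 3.14 × 10^-4 M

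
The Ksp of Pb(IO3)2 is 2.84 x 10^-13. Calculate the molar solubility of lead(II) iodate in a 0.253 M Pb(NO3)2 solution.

5.30e-7 M

Pb(IO3)2(s) ⇌ Pb^2+(aq) + 2 IO3^-(aq)
Ksp = [Pb^2+][IO3^-]^2
If s mol/L dissolves here, [Pb^2+] = 0.253 + s ≈ 0.253, [IO3^-] = 2s (Ksp is small, so little additional dissolves).
Ksp ≈ 0.253 × (2s)^2
s = 5.30 × 10^-7 M
Check: s = 5.3 × 10^-7 ≪ 0.253, so the approximation is valid.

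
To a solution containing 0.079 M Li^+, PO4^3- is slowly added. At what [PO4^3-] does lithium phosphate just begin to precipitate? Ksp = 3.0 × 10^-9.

Li3PO4(s) <=> 3 Li^+ + PO4^3-
Ksp = [Li^+]^3[PO4^3-]
Precipitation begins when Q = Ksp. With [Li^+] = 0.079 M:
3.0 × 10^-9 = (0.079)^3 × [PO4^3-]
[PO4^3-] = (3.0 × 10^-9 / 4.93 × 10^-4) = 6.1 × 10^-6 M

6.1e-6 M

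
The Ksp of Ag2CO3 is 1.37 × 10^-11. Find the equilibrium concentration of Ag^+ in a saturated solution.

[Ag^+] = 3.01e-4 M

Ag2CO3(s) ⇌ 2 Ag^+ + CO3^2-
Ksp = [Ag^+]^2[CO3^2-]
With molar solubility s: [Ag^+] = 2s, [CO3^2-] = s.
Ksp = (2s)^2s = 4s^3
Solving, s = (1.37 × 10^-11/4)^(1/3) = 1.507 × 10^-4 M
[Ag^+] = 2s = 3.01 × 10^-4 M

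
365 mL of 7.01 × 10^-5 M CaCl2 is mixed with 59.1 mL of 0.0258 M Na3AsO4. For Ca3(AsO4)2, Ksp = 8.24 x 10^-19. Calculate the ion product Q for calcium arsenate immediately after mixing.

Total volume = 365 + 59.1 = 424.1 mL.
[Ca^2+] = 7.01 × 10^-5 × (365/424.1) = 6.033 × 10^-5 M
[AsO4^3-] = 2.58 × 10^-2 × (59.1/424.1) = 3.595 × 10^-3 M
Ca3(AsO4)2(s) ⇌ 3 Ca^2+ + 2 AsO4^3-, so Q = [Ca^2+]^3[AsO4^3-]^2
Q = (6.033 x 10^-5)^3(3.595 × 10^-3)^2 = 2.84 × 10^-18
Q > Ksp, so Ca3(AsO4)2 will precipitate.

Q ≈ 2.84 × 10^-18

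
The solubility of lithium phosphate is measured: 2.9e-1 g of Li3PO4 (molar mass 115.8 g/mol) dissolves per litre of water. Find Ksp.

1.1 × 10^-9

Molar solubility s = (2.9 × 10^-1 g/L) / (115.8 g/mol) = 2.50 × 10^-3 M.
Li3PO4(s) ⇌ 3 Li^+(aq) + PO4^3-(aq)
For each mole of Li3PO4 that dissolves: [Li^+] = 3s, [PO4^3-] = s.
Ksp = [Li^+]^3[PO4^3-]
Ksp = (3s)^3s = 27s^4
With s = 2.50 × 10^-3: Ksp = 1.1 x 10^-9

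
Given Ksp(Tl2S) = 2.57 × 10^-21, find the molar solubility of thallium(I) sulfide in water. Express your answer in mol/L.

8.63 × 10^-8 M

Tl2S(s) <=> 2 Tl^+ + S^2-
Ksp = [Tl^+]^2[S^2-]
With molar solubility s: [Tl^+] = 2s, [S^2-] = s.
Ksp = (2s)^2s = 4s^3
Solving, s = (2.57 × 10^-21/4)^(1/3) = 8.63 x 10^-8 M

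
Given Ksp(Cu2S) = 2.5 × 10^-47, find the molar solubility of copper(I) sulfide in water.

Cu2S(s) ⇌ 2 Cu^+(aq) + S^2-(aq)
Ksp = [Cu^+]^2[S^2-]
Let s = molar solubility. Then [Cu^+] = 2s and [S^2-] = s.
Ksp = (2s)^2s = 4s^3
s = (2.5 × 10^-47 / 4)^(1/3) = 1.8 × 10^-16 M

s = 1.8e-16 M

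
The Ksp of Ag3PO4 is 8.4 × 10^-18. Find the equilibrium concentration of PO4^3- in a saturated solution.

Ag3PO4(s) ⇌ 3 Ag^+(aq) + PO4^3-(aq)
Ksp = [Ag^+]^3[PO4^3-]
If s mol/L of Ag3PO4 dissolves, [Ag^+] = 3s and [PO4^3-] = s.
Substituting: Ksp = (3s)^3s = 27s^4
Solving, s = (8.4 × 10^-18/27)^(1/4) = 2.36 × 10^-5 M
[PO4^3-] = s = 2.4 × 10^-5 M

2.4 × 10^-5 M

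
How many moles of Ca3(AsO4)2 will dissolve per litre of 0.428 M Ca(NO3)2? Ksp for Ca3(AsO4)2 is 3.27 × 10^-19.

Ca3(AsO4)2(s) ⇌ 3 Ca^2+ + 2 AsO4^3-
Ksp = [Ca^2+]^3[AsO4^3-]^2
Let s = moles of Ca3(AsO4)2 that dissolve per litre. [Ca^2+] = 0.428 + 3s ≈ 0.428, [AsO4^3-] = 2s (since Ca^2+ from Ca(NO3)2 dominates).
Ksp ≈ (0.428)^3 × (2s)^2
s = 1.02 x 10^-9 M
Check: 3s = 3.1 × 10^-9 ≪ 0.428, so the approximation is valid.

1.02 × 10^-9 M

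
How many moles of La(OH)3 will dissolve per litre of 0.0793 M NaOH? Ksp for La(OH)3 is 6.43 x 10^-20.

La(OH)3(s) ⇌ La^3+(aq) + 3 OH^-(aq)
Ksp = [La^3+][OH^-]^3
Let s = moles of La(OH)3 that dissolve per litre. [La^3+] = s, [OH^-] = 0.0793 + 3s ≈ 0.0793 (common-ion effect: OH^- is already 0.0793 M).
Ksp ≈ s × (0.0793)^3
s = 1.29 x 10^-16 M
Check: 3s = 3.9 × 10^-16 ≪ 0.0793, so the approximation is valid.

1.29 × 10^-16 M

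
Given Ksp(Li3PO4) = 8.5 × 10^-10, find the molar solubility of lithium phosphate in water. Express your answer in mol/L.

Li3PO4(s) ⇌ 3 Li^+ + PO4^3-
Ksp = [Li^+]^3[PO4^3-]
With molar solubility s: [Li^+] = 3s, [PO4^3-] = s.
So Ksp = (3s)^3 × s = 27s^4
Solving, s = (8.5 × 10^-10/27)^(1/4) = 2.4 × 10^-3 M

2.4e-3 M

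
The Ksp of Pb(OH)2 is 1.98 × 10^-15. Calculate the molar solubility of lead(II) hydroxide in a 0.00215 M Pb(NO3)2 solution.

s = 4.80e-7 M

Pb(OH)2(s) ⇌ Pb^2+ + 2 OH^-
Ksp = [Pb^2+][OH^-]^2
If s mol/L dissolves here, [Pb^2+] = 0.00215 + s ≈ 0.00215, [OH^-] = 2s (common-ion effect: Pb^2+ is already 0.00215 M).
Ksp ≈ 0.00215 × (2s)^2
s = 4.80 × 10^-7 M
Check: s = 4.8 × 10^-7 ≪ 0.00215, so the approximation is valid.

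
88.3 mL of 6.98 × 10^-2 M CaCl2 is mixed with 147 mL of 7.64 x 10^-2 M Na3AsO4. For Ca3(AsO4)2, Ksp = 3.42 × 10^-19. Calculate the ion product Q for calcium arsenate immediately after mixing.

4.09 x 10^-8

Total volume = 88.3 + 147 = 235.3 mL.
[Ca^2+] = 6.98 x 10^-2 × (88.3/235.3) = 2.619 × 10^-2 M
[AsO4^3-] = 7.64 × 10^-2 × (147/235.3) = 4.773 × 10^-2 M
Ca3(AsO4)2(s) <=> 3 Ca^2+(aq) + 2 AsO4^3-(aq), so Q = [Ca^2+]^3[AsO4^3-]^2
Q = (2.619 x 10^-2)^3(4.773 × 10^-2)^2 = 4.09 × 10^-8
Q > Ksp, so Ca3(AsO4)2 will precipitate.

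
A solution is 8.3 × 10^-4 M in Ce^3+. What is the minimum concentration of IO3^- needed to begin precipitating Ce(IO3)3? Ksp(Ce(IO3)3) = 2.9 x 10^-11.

3.3 × 10^-3 M

Ce(IO3)3(s) ⇌ Ce^3+ + 3 IO3^-
Ksp = [Ce^3+][IO3^-]^3
Precipitation begins when Q = Ksp. With [Ce^3+] = 8.3 × 10^-4 M:
2.9 x 10^-11 = (8.3 × 10^-4) × [IO3^-]^3
[IO3^-] = (2.9 x 10^-11 / 8.3 x 10^-4)^(1/3) = 3.3 x 10^-3 M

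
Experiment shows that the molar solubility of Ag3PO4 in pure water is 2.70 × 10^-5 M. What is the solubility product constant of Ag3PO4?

1.43 × 10^-17

Ag3PO4(s) ⇌ 3 Ag^+(aq) + PO4^3-(aq)
For each mole of Ag3PO4 that dissolves: [Ag^+] = 3s, [PO4^3-] = s.
Ksp = [Ag^+]^3[PO4^3-]
Substituting: Ksp = (3s)^3s = 27s^4
With s = 2.70 × 10^-5: Ksp = 1.43 x 10^-17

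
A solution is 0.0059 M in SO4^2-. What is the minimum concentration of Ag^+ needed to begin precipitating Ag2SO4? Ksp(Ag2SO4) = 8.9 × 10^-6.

[Ag^+] = 3.9 × 10^-2 M

Ag2SO4(s) ⇌ 2 Ag^+ + SO4^2-
Ksp = [Ag^+]^2[SO4^2-]
Precipitation begins when Q = Ksp. With [SO4^2-] = 0.0059 M:
8.9 × 10^-6 = (0.0059) × [Ag^+]^2
[Ag^+] = (8.9 × 10^-6 / 5.9 × 10^-3)^(1/2) = 3.9 x 10^-2 M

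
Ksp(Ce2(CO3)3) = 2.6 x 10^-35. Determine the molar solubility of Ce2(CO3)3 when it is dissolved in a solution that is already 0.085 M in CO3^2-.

Ce2(CO3)3(s) ⇌ 2 Ce^3+ + 3 CO3^2-
Ksp = [Ce^3+]^2[CO3^2-]^3
If s mol/L dissolves here, [Ce^3+] = 2s, [CO3^2-] = 0.085 + 3s ≈ 0.085 (Ksp is small, so little additional dissolves).
Ksp ≈ (2s)^2 × (0.085)^3
s = 1.0 × 10^-16 M
Check: 3s = 3.1 × 10^-16 ≪ 0.085, so the approximation is valid.

s ≈ 1.0 × 10^-16 M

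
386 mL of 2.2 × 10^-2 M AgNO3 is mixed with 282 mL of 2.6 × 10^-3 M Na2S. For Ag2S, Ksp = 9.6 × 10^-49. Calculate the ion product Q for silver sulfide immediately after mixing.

Total volume = 386 + 282 = 668 mL.
[Ag^+] = 2.2 × 10^-2 × (386/668) = 1.27 × 10^-2 M
[S^2-] = 2.6 × 10^-3 × (282/668) = 1.10 × 10^-3 M
Ag2S(s) ⇌ 2 Ag^+ + S^2-, so Q = [Ag^+]^2[S^2-]
Q = (1.27 × 10^-2)^2(1.10 × 10^-3) = 1.8 × 10^-7
Q > Ksp, so Ag2S will precipitate.

Q ≈ 1.8e-7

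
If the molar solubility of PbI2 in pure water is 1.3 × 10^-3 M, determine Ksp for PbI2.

PbI2(s) <=> Pb^2+ + 2 I^-
For each mole of PbI2 that dissolves: [Pb^2+] = s, [I^-] = 2s.
Ksp = [Pb^2+][I^-]^2
Ksp = s(2s)^2 = 4s^3
With s = 1.3 x 10^-3: Ksp = 8.8 x 10^-9

8.8 × 10^-9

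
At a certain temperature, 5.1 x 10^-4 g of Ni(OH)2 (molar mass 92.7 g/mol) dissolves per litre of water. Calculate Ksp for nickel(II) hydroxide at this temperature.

Molar solubility s = (5.1 x 10^-4 g/L) / (92.7 g/mol) = 5.50 × 10^-6 M.
Ni(OH)2(s) ⇌ Ni^2+(aq) + 2 OH^-(aq)
Let s = molar solubility. Then [Ni^2+] = s and [OH^-] = 2s.
Ksp = [Ni^2+][OH^-]^2
Ksp = s(2s)^2 = 4s^3
With s = 5.50 × 10^-6: Ksp = 6.7 × 10^-16

Ksp = 6.7e-16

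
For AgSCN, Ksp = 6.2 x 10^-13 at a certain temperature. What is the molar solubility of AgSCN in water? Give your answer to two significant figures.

7.9 x 10^-7 M

AgSCN(s) <=> Ag^+ + SCN^-
Ksp = [Ag^+][SCN^-]
Let s = molar solubility. Then [Ag^+] = s and [SCN^-] = s.
Ksp = (s)(s) = s^2
s = (6.2 x 10^-13)^(1/2) = 7.9 x 10^-7 M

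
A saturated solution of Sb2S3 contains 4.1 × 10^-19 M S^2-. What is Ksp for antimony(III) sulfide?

Sb2S3(s) <=> 2 Sb^3+ + 3 S^2-
Stoichiometry gives [Sb^3+] = (2/3)[S^2-] = 2.73 x 10^-19 M.
Ksp = [Sb^3+]^2[S^2-]^3
Ksp = (2.73 × 10^-19)^2 × (4.1 × 10^-19)^3 = 5.1 x 10^-93

Ksp = 5.1 × 10^-93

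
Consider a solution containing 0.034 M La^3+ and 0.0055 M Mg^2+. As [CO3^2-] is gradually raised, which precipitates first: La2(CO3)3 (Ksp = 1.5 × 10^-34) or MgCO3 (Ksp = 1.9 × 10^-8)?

Precipitation of each salt starts when its ion product equals its Ksp.
For La2(CO3)3: 1.5 × 10^-34 = (0.034)^2 × [CO3^2-]^3  ⇒  [CO3^2-] = 5.1 × 10^-11 M.
For MgCO3: 1.9 × 10^-8 = 0.0055 × [CO3^2-]  ⇒  [CO3^2-] = 3.5 × 10^-6 M.
The salt with the lower threshold [CO3^2-] precipitates first: La2(CO3)3.

La2(CO3)3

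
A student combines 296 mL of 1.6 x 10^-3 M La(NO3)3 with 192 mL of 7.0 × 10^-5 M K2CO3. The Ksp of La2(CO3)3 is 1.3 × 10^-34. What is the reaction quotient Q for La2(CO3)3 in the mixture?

2.0 × 10^-20

Total volume = 296 + 192 = 488 mL.
[La^3+] = 1.6 × 10^-3 × (296/488) = 9.70 × 10^-4 M
[CO3^2-] = 7.0 x 10^-5 × (192/488) = 2.75 x 10^-5 M
La2(CO3)3(s) ⇌ 2 La^3+ + 3 CO3^2-, so Q = [La^3+]^2[CO3^2-]^3
Q = (9.70 × 10^-4)^2(2.75 × 10^-5)^3 = 2.0 x 10^-20
Q > Ksp, so La2(CO3)3 will precipitate.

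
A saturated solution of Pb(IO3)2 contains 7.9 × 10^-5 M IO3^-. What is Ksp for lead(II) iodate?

Pb(IO3)2(s) <=> Pb^2+ + 2 IO3^-
Stoichiometry gives [Pb^2+] = (1/2)[IO3^-] = 3.95 × 10^-5 M.
Ksp = [Pb^2+][IO3^-]^2
Ksp = 3.95 x 10^-5 × (7.9 × 10^-5)^2 = 2.5 × 10^-13

Ksp ≈ 2.5 × 10^-13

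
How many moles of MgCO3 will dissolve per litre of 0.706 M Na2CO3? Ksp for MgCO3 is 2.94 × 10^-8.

MgCO3(s) <=> Mg^2+(aq) + CO3^2-(aq)
Ksp = [Mg^2+][CO3^2-]
Let s be the molar solubility in this solution. [Mg^2+] = s, [CO3^2-] = 0.706 + s ≈ 0.706 (common-ion effect: CO3^2- is already 0.706 M).
Ksp ≈ s × 0.706
s = 4.16 × 10^-8 M
Check: s = 4.2 × 10^-8 ≪ 0.706, so the approximation is valid.

s = 4.16 × 10^-8 M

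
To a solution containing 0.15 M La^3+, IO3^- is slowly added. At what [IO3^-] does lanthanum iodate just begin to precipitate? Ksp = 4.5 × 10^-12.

La(IO3)3(s) ⇌ La^3+ + 3 IO3^-
Ksp = [La^3+][IO3^-]^3
Precipitation begins when Q = Ksp. With [La^3+] = 0.15 M:
4.5 × 10^-12 = (0.15) × [IO3^-]^3
[IO3^-] = (4.5 × 10^-12 / 1.5 × 10^-1)^(1/3) = 3.1 x 10^-4 M

3.1 x 10^-4 M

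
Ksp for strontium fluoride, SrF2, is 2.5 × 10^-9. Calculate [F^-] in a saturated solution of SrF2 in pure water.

[F^-] = 1.7 x 10^-3 M

SrF2(s) <=> Sr^2+(aq) + 2 F^-(aq)
Ksp = [Sr^2+][F^-]^2
If s mol/L of SrF2 dissolves, [Sr^2+] = s and [F^-] = 2s.
So Ksp = s × (2s)^2 = 4s^3
Solving, s = (2.5 × 10^-9/4)^(1/3) = 8.55 × 10^-4 M
[F^-] = 2s = 1.7 × 10^-3 M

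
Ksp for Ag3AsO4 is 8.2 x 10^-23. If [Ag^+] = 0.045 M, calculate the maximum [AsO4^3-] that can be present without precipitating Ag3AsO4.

Ag3AsO4(s) ⇌ 3 Ag^+(aq) + AsO4^3-(aq)
Ksp = [Ag^+]^3[AsO4^3-]
Precipitation begins when Q = Ksp. With [Ag^+] = 0.045 M:
8.2 x 10^-23 = (0.045)^3 × [AsO4^3-]
[AsO4^3-] = (8.2 x 10^-23 / 9.11 x 10^-5) = 9.0 × 10^-19 M

[AsO4^3-] = 9.0e-19 M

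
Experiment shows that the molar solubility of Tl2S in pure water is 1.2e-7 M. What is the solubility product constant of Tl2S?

Tl2S(s) ⇌ 2 Tl^+ + S^2-
Let s = molar solubility. Then [Tl^+] = 2s and [S^2-] = s.
Ksp = [Tl^+]^2[S^2-]
Ksp = (2s)^2s = 4s^3
Ksp = 4 × (1.2 × 10^-7)^3 = 6.9 × 10^-21

6.9 x 10^-21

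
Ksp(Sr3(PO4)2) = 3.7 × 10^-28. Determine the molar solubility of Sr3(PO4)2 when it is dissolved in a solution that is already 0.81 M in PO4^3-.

2.8 x 10^-10 M

Sr3(PO4)2(s) ⇌ 3 Sr^2+ + 2 PO4^3-
Ksp = [Sr^2+]^3[PO4^3-]^2
Let s = moles of Sr3(PO4)2 that dissolve per litre. [Sr^2+] = 3s, [PO4^3-] = 0.81 + 2s ≈ 0.81 (common-ion effect: PO4^3- is already 0.81 M).
Ksp ≈ (3s)^3 × (0.81)^2
s = 2.8 x 10^-10 M
Check: 2s = 5.5 x 10^-10 ≪ 0.81, so the approximation is valid.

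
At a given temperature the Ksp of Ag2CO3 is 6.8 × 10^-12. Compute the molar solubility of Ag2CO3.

Ag2CO3(s) ⇌ 2 Ag^+ + CO3^2-
Ksp = [Ag^+]^2[CO3^2-]
For each mole of Ag2CO3 that dissolves: [Ag^+] = 2s, [CO3^2-] = s.
Substituting: Ksp = (2s)^2s = 4s^3
Solving, s = (6.8 × 10^-12/4)^(1/3) = 1.2 × 10^-4 M

s ≈ 1.2 × 10^-4 M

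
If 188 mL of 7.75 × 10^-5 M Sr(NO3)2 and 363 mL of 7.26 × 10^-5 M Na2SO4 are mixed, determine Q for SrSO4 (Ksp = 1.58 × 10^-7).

1.26e-9

Total volume = 188 + 363 = 551 mL.
[Sr^2+] = 7.75 × 10^-5 × (188/551) = 2.644 x 10^-5 M
[SO4^2-] = 7.26 × 10^-5 × (363/551) = 4.783 × 10^-5 M
SrSO4(s) <=> Sr^2+ + SO4^2-, so Q = [Sr^2+][SO4^2-]
Q = (2.644 x 10^-5)(4.783 × 10^-5) = 1.26 x 10^-9
Q < Ksp, so no precipitate of SrSO4 forms.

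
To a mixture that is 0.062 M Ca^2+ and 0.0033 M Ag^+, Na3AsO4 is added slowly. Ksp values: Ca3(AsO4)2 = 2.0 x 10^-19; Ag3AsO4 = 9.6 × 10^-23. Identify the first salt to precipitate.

Ag3AsO4

Precipitation of each salt starts when its ion product equals its Ksp.
For Ca3(AsO4)2: 2.0 x 10^-19 = (0.062)^3 × [AsO4^3-]^2  ⇒  [AsO4^3-] = 2.9 × 10^-8 M.
For Ag3AsO4: 9.6 × 10^-23 = (0.0033)^3 × [AsO4^3-]  ⇒  [AsO4^3-] = 2.7 × 10^-15 M.
The salt with the lower threshold [AsO4^3-] precipitates first: Ag3AsO4.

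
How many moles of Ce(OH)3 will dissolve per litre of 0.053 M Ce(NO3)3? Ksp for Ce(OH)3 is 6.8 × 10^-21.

s = 1.7 × 10^-7 M

Ce(OH)3(s) <=> Ce^3+(aq) + 3 OH^-(aq)
Ksp = [Ce^3+][OH^-]^3
Let s be the molar solubility in this solution. [Ce^3+] = 0.053 + s ≈ 0.053, [OH^-] = 3s (since Ce^3+ from Ce(NO3)3 dominates).
Ksp ≈ 0.053 × (3s)^3
s = 1.7 × 10^-7 M
Check: s = 1.7 × 10^-7 ≪ 0.053, so the approximation is valid.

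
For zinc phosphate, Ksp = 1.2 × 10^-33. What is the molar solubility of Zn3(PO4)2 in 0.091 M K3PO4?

1.8e-11 M

Zn3(PO4)2(s) ⇌ 3 Zn^2+(aq) + 2 PO4^3-(aq)
Ksp = [Zn^2+]^3[PO4^3-]^2
Let s be the molar solubility in this solution. [Zn^2+] = 3s, [PO4^3-] = 0.091 + 2s ≈ 0.091 (Ksp is small, so little additional dissolves).
Ksp ≈ (3s)^3 × (0.091)^2
s = 1.8 x 10^-11 M
Check: 2s = 3.5 × 10^-11 ≪ 0.091, so the approximation is valid.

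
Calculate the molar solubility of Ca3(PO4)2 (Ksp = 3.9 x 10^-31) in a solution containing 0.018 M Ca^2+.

1.3e-13 M

Ca3(PO4)2(s) ⇌ 3 Ca^2+(aq) + 2 PO4^3-(aq)
Ksp = [Ca^2+]^3[PO4^3-]^2
If s mol/L dissolves here, [Ca^2+] = 0.018 + 3s ≈ 0.018, [PO4^3-] = 2s (since the Ca^2+ already present dominates).
Ksp ≈ (0.018)^3 × (2s)^2
s = 1.3 × 10^-13 M
Check: 3s = 3.9 x 10^-13 ≪ 0.018, so the approximation is valid.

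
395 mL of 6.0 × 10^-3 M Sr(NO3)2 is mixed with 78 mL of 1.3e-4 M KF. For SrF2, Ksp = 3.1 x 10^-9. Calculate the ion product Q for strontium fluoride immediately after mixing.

2.3e-12

Total volume = 395 + 78 = 473 mL.
[Sr^2+] = 6.0 × 10^-3 × (395/473) = 5.01 × 10^-3 M
[F^-] = 1.3 x 10^-4 × (78/473) = 2.14 × 10^-5 M
SrF2(s) <=> Sr^2+(aq) + 2 F^-(aq), so Q = [Sr^2+][F^-]^2
Q = (5.01 x 10^-3)(2.14 x 10^-5)^2 = 2.3 × 10^-12
Q < Ksp, so no precipitate of SrF2 forms.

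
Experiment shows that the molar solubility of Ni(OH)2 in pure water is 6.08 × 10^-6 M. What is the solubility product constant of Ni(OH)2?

Ksp = 8.99e-16

Ni(OH)2(s) ⇌ Ni^2+(aq) + 2 OH^-(aq)
With molar solubility s: [Ni^2+] = s, [OH^-] = 2s.
Ksp = [Ni^2+][OH^-]^2
So Ksp = s × (2s)^2 = 4s^3
With s = 6.08 x 10^-6: Ksp = 8.99 x 10^-16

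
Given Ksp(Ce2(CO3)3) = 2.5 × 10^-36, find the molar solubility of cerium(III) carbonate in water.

Ce2(CO3)3(s) ⇌ 2 Ce^3+(aq) + 3 CO3^2-(aq)
Ksp = [Ce^3+]^2[CO3^2-]^3
If s mol/L of Ce2(CO3)3 dissolves, [Ce^3+] = 2s and [CO3^2-] = 3s.
Ksp = (2s)^2(3s)^3 = 108s^5
Solving, s = (2.5 × 10^-36/108)^(1/5) = 3.0 x 10^-8 M

s = 3.0e-8 M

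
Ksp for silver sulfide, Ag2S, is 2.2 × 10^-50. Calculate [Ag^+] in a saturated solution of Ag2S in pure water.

[Ag^+] ≈ 3.5 × 10^-17 M

Ag2S(s) ⇌ 2 Ag^+(aq) + S^2-(aq)
Ksp = [Ag^+]^2[S^2-]
For each mole of Ag2S that dissolves: [Ag^+] = 2s, [S^2-] = s.
Ksp = (2s)^2s = 4s^3
s^3 = 2.2 × 10^-50 / 4, so s = 1.77 × 10^-17 M
[Ag^+] = 2s = 3.5 x 10^-17 M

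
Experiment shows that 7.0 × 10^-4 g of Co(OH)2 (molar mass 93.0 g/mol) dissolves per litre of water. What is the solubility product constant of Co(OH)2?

Ksp ≈ 1.7 × 10^-15

Molar solubility s = (7.0 × 10^-4 g/L) / (93.0 g/mol) = 7.53 x 10^-6 M.
Co(OH)2(s) ⇌ Co^2+(aq) + 2 OH^-(aq)
If s mol/L of Co(OH)2 dissolves, [Co^2+] = s and [OH^-] = 2s.
Ksp = [Co^2+][OH^-]^2
So Ksp = s × (2s)^2 = 4s^3
With s = 7.53 x 10^-6: Ksp = 1.7 × 10^-15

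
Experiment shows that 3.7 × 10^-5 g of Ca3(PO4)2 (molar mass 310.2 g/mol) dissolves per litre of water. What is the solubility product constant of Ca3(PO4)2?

Molar solubility s = (3.7 x 10^-5 g/L) / (310.2 g/mol) = 1.19 x 10^-7 M.
Ca3(PO4)2(s) <=> 3 Ca^2+(aq) + 2 PO4^3-(aq)
For each mole of Ca3(PO4)2 that dissolves: [Ca^2+] = 3s, [PO4^3-] = 2s.
Ksp = [Ca^2+]^3[PO4^3-]^2
Substituting: Ksp = (3s)^3(2s)^2 = 108s^5
Ksp = 108 × (1.19 × 10^-7)^5 = 2.6 × 10^-33

2.6 × 10^-33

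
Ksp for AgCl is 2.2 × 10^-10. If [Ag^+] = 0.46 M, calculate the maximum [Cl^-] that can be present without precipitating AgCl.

AgCl(s) ⇌ Ag^+ + Cl^-
Ksp = [Ag^+][Cl^-]
Precipitation begins when Q = Ksp. With [Ag^+] = 0.46 M:
2.2 × 10^-10 = (0.46) × [Cl^-]
[Cl^-] = (2.2 × 10^-10 / 4.6 × 10^-1) = 4.8 × 10^-10 M

[Cl^-] = 4.8 x 10^-10 M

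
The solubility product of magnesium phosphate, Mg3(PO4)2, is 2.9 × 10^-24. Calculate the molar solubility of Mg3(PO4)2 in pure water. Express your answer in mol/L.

Mg3(PO4)2(s) <=> 3 Mg^2+ + 2 PO4^3-
Ksp = [Mg^2+]^3[PO4^3-]^2
If s mol/L of Mg3(PO4)2 dissolves, [Mg^2+] = 3s and [PO4^3-] = 2s.
So Ksp = (3s)^3 × (2s)^2 = 108s^5
Solving, s = (2.9 × 10^-24/108)^(1/5) = 7.7 × 10^-6 M

7.7 x 10^-6 M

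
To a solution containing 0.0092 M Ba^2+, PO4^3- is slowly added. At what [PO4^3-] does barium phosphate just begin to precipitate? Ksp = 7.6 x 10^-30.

Ba3(PO4)2(s) <=> 3 Ba^2+(aq) + 2 PO4^3-(aq)
Ksp = [Ba^2+]^3[PO4^3-]^2
Precipitation begins when Q = Ksp. With [Ba^2+] = 0.0092 M:
7.6 x 10^-30 = (0.0092)^3 × [PO4^3-]^2
[PO4^3-] = (7.6 x 10^-30 / 7.79 × 10^-7)^(1/2) = 3.1 × 10^-12 M

[PO4^3-] = 3.1e-12 M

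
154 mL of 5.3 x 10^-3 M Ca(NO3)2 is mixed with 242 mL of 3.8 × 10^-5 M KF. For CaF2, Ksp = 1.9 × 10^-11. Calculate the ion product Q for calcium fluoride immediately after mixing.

Q ≈ 1.1e-12

Total volume = 154 + 242 = 396 mL.
[Ca^2+] = 5.3 × 10^-3 × (154/396) = 2.06 × 10^-3 M
[F^-] = 3.8 x 10^-5 × (242/396) = 2.32 × 10^-5 M
CaF2(s) ⇌ Ca^2+(aq) + 2 F^-(aq), so Q = [Ca^2+][F^-]^2
Q = (2.06 x 10^-3)(2.32 × 10^-5)^2 = 1.1 × 10^-12
Q < Ksp, so no precipitate of CaF2 forms.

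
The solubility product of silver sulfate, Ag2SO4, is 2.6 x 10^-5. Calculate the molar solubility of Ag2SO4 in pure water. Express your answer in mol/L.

1.9e-2 M

Ag2SO4(s) ⇌ 2 Ag^+(aq) + SO4^2-(aq)
Ksp = [Ag^+]^2[SO4^2-]
With molar solubility s: [Ag^+] = 2s, [SO4^2-] = s.
Substituting: Ksp = (2s)^2s = 4s^3
s^3 = 2.6 x 10^-5 / 4, so s = 1.9 × 10^-2 M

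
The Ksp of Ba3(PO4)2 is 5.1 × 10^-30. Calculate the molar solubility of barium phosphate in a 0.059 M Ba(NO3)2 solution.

s ≈ 7.9 × 10^-14 M

Ba3(PO4)2(s) <=> 3 Ba^2+ + 2 PO4^3-
Ksp = [Ba^2+]^3[PO4^3-]^2
If s mol/L dissolves here, [Ba^2+] = 0.059 + 3s ≈ 0.059, [PO4^3-] = 2s (common-ion effect: Ba^2+ is already 0.059 M).
Ksp ≈ (0.059)^3 × (2s)^2
s = 7.9 × 10^-14 M
Check: 3s = 2.4 x 10^-13 ≪ 0.059, so the approximation is valid.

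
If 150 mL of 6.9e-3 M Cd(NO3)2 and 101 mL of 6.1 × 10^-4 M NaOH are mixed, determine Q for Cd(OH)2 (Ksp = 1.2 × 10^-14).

Total volume = 150 + 101 = 251 mL.
[Cd^2+] = 6.9 × 10^-3 × (150/251) = 4.12 x 10^-3 M
[OH^-] = 6.1 × 10^-4 × (101/251) = 2.45 × 10^-4 M
Cd(OH)2(s) <=> Cd^2+(aq) + 2 OH^-(aq), so Q = [Cd^2+][OH^-]^2
Q = (4.12 x 10^-3)(2.45 × 10^-4)^2 = 2.5 × 10^-10
Q > Ksp, so Cd(OH)2 will precipitate.

2.5 x 10^-10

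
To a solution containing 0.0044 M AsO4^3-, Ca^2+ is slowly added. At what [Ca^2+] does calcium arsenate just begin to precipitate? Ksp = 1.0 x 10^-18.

Ca3(AsO4)2(s) <=> 3 Ca^2+ + 2 AsO4^3-
Ksp = [Ca^2+]^3[AsO4^3-]^2
Precipitation begins when Q = Ksp. With [AsO4^3-] = 0.0044 M:
1.0 x 10^-18 = (0.0044)^2 × [Ca^2+]^3
[Ca^2+] = (1.0 x 10^-18 / 1.94 x 10^-5)^(1/3) = 3.7 × 10^-5 M

[Ca^2+] = 3.7 x 10^-5 M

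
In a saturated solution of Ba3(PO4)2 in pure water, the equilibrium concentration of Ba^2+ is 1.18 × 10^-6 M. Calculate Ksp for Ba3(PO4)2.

Ksp ≈ 1.02 × 10^-30

Ba3(PO4)2(s) ⇌ 3 Ba^2+(aq) + 2 PO4^3-(aq)
Stoichiometry gives [PO4^3-] = (2/3)[Ba^2+] = 7.867 × 10^-7 M.
Ksp = [Ba^2+]^3[PO4^3-]^2
Ksp = (1.18 x 10^-6)^3 × (7.867 x 10^-7)^2 = 1.02 x 10^-30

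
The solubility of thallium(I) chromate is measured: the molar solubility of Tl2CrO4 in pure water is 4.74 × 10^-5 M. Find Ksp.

Tl2CrO4(s) ⇌ 2 Tl^+ + CrO4^2-
Let s = molar solubility. Then [Tl^+] = 2s and [CrO4^2-] = s.
Ksp = [Tl^+]^2[CrO4^2-]
So Ksp = (2s)^2 × s = 4s^3
Ksp = 4 × (4.74 x 10^-5)^3 = 4.26 × 10^-13

Ksp = 4.26 × 10^-13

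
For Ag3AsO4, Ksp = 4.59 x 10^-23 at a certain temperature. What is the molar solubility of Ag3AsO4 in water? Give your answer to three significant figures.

s ≈ 1.14 × 10^-6 M

Ag3AsO4(s) ⇌ 3 Ag^+(aq) + AsO4^3-(aq)
Ksp = [Ag^+]^3[AsO4^3-]
Let s = molar solubility. Then [Ag^+] = 3s and [AsO4^3-] = s.
Ksp = (3s)^3s = 27s^4
s^4 = 4.59 x 10^-23 / 27, so s = 1.14 x 10^-6 M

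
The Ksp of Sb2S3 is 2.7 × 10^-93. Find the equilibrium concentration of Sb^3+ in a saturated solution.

Sb2S3(s) ⇌ 2 Sb^3+ + 3 S^2-
Ksp = [Sb^3+]^2[S^2-]^3
If s mol/L of Sb2S3 dissolves, [Sb^3+] = 2s and [S^2-] = 3s.
Substituting: Ksp = (2s)^2(3s)^3 = 108s^5
Solving, s = (2.7 × 10^-93/108)^(1/5) = 1.20 × 10^-19 M
[Sb^3+] = 2s = 2.4 x 10^-19 M

[Sb^3+] = 2.4 × 10^-19 M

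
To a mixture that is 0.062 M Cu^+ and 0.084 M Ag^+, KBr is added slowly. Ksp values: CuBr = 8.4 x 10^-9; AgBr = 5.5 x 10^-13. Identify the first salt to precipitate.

Each salt begins to precipitate when Q = Ksp, i.e. when [Br^-] reaches its threshold.
For CuBr: 8.4 x 10^-9 = 0.062 × [Br^-]  ⇒  [Br^-] = 1.4 x 10^-7 M.
For AgBr: 5.5 x 10^-13 = 0.084 × [Br^-]  ⇒  [Br^-] = 6.5 × 10^-12 M.
The salt with the lower threshold [Br^-] precipitates first: AgBr.

AgBr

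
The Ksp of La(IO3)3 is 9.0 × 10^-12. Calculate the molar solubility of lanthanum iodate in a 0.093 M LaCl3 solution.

La(IO3)3(s) <=> La^3+(aq) + 3 IO3^-(aq)
Ksp = [La^3+][IO3^-]^3
Let s be the molar solubility in this solution. [La^3+] = 0.093 + s ≈ 0.093, [IO3^-] = 3s (since La^3+ from LaCl3 dominates).
Ksp ≈ 0.093 × (3s)^3
s = 1.5 × 10^-4 M
Check: s = 1.5 x 10^-4 ≪ 0.093, so the approximation is valid.

1.5e-4 M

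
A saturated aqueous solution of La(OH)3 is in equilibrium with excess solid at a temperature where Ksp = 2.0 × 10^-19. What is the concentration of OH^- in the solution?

La(OH)3(s) ⇌ La^3+ + 3 OH^-
Ksp = [La^3+][OH^-]^3
For each mole of La(OH)3 that dissolves: [La^3+] = s, [OH^-] = 3s.
Ksp = s(3s)^3 = 27s^4
s = (2.0 × 10^-19 / 27)^(1/4) = 9.28 × 10^-6 M
[OH^-] = 3s = 2.8 × 10^-5 M

[OH^-] ≈ 2.8 × 10^-5 M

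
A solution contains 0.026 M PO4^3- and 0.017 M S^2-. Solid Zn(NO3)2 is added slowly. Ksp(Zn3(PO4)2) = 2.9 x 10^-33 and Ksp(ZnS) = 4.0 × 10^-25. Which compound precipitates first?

ZnS

Each salt begins to precipitate when Q = Ksp, i.e. when [Zn^2+] reaches its threshold.
For Zn3(PO4)2: 2.9 x 10^-33 = (0.026)^2 × [Zn^2+]^3  ⇒  [Zn^2+] = 1.6 x 10^-10 M.
For ZnS: 4.0 × 10^-25 = 0.017 × [Zn^2+]  ⇒  [Zn^2+] = 2.4 × 10^-23 M.
The salt with the lower threshold [Zn^2+] precipitates first: ZnS.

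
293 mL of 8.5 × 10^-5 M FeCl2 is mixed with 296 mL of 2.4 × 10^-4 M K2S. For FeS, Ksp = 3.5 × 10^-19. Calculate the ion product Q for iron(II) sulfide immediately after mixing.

Total volume = 293 + 296 = 589 mL.
[Fe^2+] = 8.5 x 10^-5 × (293/589) = 4.23 x 10^-5 M
[S^2-] = 2.4 x 10^-4 × (296/589) = 1.21 × 10^-4 M
FeS(s) <=> Fe^2+(aq) + S^2-(aq), so Q = [Fe^2+][S^2-]
Q = (4.23 × 10^-5)(1.21 × 10^-4) = 5.1 × 10^-9
Q > Ksp, so FeS will precipitate.

5.1 × 10^-9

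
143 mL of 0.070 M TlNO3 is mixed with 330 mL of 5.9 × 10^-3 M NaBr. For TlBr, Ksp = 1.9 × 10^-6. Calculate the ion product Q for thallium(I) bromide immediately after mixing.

Total volume = 143 + 330 = 473 mL.
[Tl^+] = 7.0 × 10^-2 × (143/473) = 2.12 x 10^-2 M
[Br^-] = 5.9 x 10^-3 × (330/473) = 4.12 × 10^-3 M
TlBr(s) <=> Tl^+(aq) + Br^-(aq), so Q = [Tl^+][Br^-]
Q = (2.12 × 10^-2)(4.12 × 10^-3) = 8.7 × 10^-5
Q > Ksp, so TlBr will precipitate.

8.7 × 10^-5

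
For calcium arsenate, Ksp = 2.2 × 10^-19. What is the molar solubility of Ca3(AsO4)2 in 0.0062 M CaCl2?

s ≈ 4.8 x 10^-7 M

Ca3(AsO4)2(s) <=> 3 Ca^2+(aq) + 2 AsO4^3-(aq)
Ksp = [Ca^2+]^3[AsO4^3-]^2
If s mol/L dissolves here, [Ca^2+] = 0.0062 + 3s ≈ 0.0062, [AsO4^3-] = 2s (Ksp is small, so little additional dissolves).
Ksp ≈ (0.0062)^3 × (2s)^2
s = 4.8 × 10^-7 M
Check: 3s = 1.4 × 10^-6 ≪ 0.0062, so the approximation is valid.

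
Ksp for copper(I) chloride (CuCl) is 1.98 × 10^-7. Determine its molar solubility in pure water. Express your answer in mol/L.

s = 4.45e-4 M

CuCl(s) <=> Cu^+(aq) + Cl^-(aq)
Ksp = [Cu^+][Cl^-]
Let s = molar solubility. Then [Cu^+] = s and [Cl^-] = s.
Ksp = (s)(s) = s^2
s = √(1.98 × 10^-7) = 4.45 x 10^-4 M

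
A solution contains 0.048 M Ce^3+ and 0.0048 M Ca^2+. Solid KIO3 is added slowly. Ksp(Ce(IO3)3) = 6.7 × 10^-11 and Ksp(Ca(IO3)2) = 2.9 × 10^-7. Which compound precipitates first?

Precipitation of each salt starts when its ion product equals its Ksp.
For Ce(IO3)3: 6.7 × 10^-11 = 0.048 × [IO3^-]^3  ⇒  [IO3^-] = 1.1 x 10^-3 M.
For Ca(IO3)2: 2.9 × 10^-7 = 0.0048 × [IO3^-]^2  ⇒  [IO3^-] = 7.8 × 10^-3 M.
The salt with the lower threshold [IO3^-] precipitates first: Ce(IO3)3.

Ce(IO3)3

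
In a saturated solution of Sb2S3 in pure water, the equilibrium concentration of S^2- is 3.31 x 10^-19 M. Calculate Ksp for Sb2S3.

Sb2S3(s) ⇌ 2 Sb^3+(aq) + 3 S^2-(aq)
Stoichiometry gives [Sb^3+] = (2/3)[S^2-] = 2.207 x 10^-19 M.
Ksp = [Sb^3+]^2[S^2-]^3
Ksp = (2.207 × 10^-19)^2 × (3.31 × 10^-19)^3 = 1.77 × 10^-93

Ksp = 1.77e-93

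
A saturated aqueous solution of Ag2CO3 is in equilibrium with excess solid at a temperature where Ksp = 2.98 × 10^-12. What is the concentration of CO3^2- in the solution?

Ag2CO3(s) ⇌ 2 Ag^+(aq) + CO3^2-(aq)
Ksp = [Ag^+]^2[CO3^2-]
For each mole of Ag2CO3 that dissolves: [Ag^+] = 2s, [CO3^2-] = s.
Ksp = (2s)^2s = 4s^3
Solving, s = (2.98 × 10^-12/4)^(1/3) = 9.065 × 10^-5 M
[CO3^2-] = s = 9.07 × 10^-5 M

9.07e-5 M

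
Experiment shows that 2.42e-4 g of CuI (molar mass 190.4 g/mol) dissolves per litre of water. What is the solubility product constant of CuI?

Molar solubility s = (2.42 x 10^-4 g/L) / (190.4 g/mol) = 1.271 × 10^-6 M.
CuI(s) <=> Cu^+ + I^-
If s mol/L of CuI dissolves, [Cu^+] = s and [I^-] = s.
Ksp = [Cu^+][I^-]
Ksp = s^2
Ksp = (1.271 × 10^-6)^2 = 1.62 × 10^-12

Ksp = 1.62 × 10^-12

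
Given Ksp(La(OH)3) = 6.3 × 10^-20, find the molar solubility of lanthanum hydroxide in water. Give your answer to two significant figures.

7.0e-6 M

La(OH)3(s) <=> La^3+(aq) + 3 OH^-(aq)
Ksp = [La^3+][OH^-]^3
If s mol/L of La(OH)3 dissolves, [La^3+] = s and [OH^-] = 3s.
So Ksp = s × (3s)^3 = 27s^4
s^4 = 6.3 × 10^-20 / 27, so s = 7.0 × 10^-6 M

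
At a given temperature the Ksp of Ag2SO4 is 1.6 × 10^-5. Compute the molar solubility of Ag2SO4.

Ag2SO4(s) ⇌ 2 Ag^+ + SO4^2-
Ksp = [Ag^+]^2[SO4^2-]
If s mol/L of Ag2SO4 dissolves, [Ag^+] = 2s and [SO4^2-] = s.
So Ksp = (2s)^2 × s = 4s^3
s^3 = 1.6 × 10^-5 / 4, so s = 1.6 x 10^-2 M

s = 1.6 x 10^-2 M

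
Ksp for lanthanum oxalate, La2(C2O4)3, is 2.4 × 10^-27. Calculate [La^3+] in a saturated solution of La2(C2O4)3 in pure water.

[La^3+] = 3.7 × 10^-6 M

La2(C2O4)3(s) ⇌ 2 La^3+(aq) + 3 C2O4^2-(aq)
Ksp = [La^3+]^2[C2O4^2-]^3
If s mol/L of La2(C2O4)3 dissolves, [La^3+] = 2s and [C2O4^2-] = 3s.
Substituting: Ksp = (2s)^2(3s)^3 = 108s^5
Solving, s = (2.4 × 10^-27/108)^(1/5) = 1.86 x 10^-6 M
[La^3+] = 2s = 3.7 × 10^-6 M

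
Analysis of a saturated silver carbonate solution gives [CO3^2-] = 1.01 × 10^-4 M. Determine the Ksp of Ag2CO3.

Ag2CO3(s) ⇌ 2 Ag^+(aq) + CO3^2-(aq)
Stoichiometry gives [Ag^+] = (2/1)[CO3^2-] = 2.020 × 10^-4 M.
Ksp = [Ag^+]^2[CO3^2-]
Ksp = (2.020 × 10^-4)^2 × 1.01 × 10^-4 = 4.12 × 10^-12

Ksp = 4.12 x 10^-12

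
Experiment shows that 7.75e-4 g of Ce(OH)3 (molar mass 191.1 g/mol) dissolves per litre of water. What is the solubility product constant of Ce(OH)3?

Ksp = 7.30 × 10^-21

Molar solubility s = (7.75 x 10^-4 g/L) / (191.1 g/mol) = 4.055 × 10^-6 M.
Ce(OH)3(s) ⇌ Ce^3+ + 3 OH^-
For each mole of Ce(OH)3 that dissolves: [Ce^3+] = s, [OH^-] = 3s.
Ksp = [Ce^3+][OH^-]^3
Ksp = s(3s)^3 = 27s^4
Ksp = 27 × (4.055 × 10^-6)^4 = 7.30 × 10^-21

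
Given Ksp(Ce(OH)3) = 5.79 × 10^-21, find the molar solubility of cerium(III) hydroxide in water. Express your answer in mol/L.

s ≈ 3.83e-6 M

Ce(OH)3(s) ⇌ Ce^3+ + 3 OH^-
Ksp = [Ce^3+][OH^-]^3
With molar solubility s: [Ce^3+] = s, [OH^-] = 3s.
So Ksp = s × (3s)^3 = 27s^4
s = (5.79 × 10^-21 / 27)^(1/4) = 3.83 x 10^-6 M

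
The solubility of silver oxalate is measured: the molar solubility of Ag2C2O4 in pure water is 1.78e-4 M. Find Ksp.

Ag2C2O4(s) <=> 2 Ag^+(aq) + C2O4^2-(aq)
For each mole of Ag2C2O4 that dissolves: [Ag^+] = 2s, [C2O4^2-] = s.
Ksp = [Ag^+]^2[C2O4^2-]
Substituting: Ksp = (2s)^2s = 4s^3
With s = 1.78 × 10^-4: Ksp = 2.26 × 10^-11

Ksp ≈ 2.26 × 10^-11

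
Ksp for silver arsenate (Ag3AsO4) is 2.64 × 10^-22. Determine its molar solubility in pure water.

1.77 × 10^-6 M

Ag3AsO4(s) ⇌ 3 Ag^+ + AsO4^3-
Ksp = [Ag^+]^3[AsO4^3-]
Let s = molar solubility. Then [Ag^+] = 3s and [AsO4^3-] = s.
So Ksp = (3s)^3 × s = 27s^4
Solving, s = (2.64 × 10^-22/27)^(1/4) = 1.77 × 10^-6 M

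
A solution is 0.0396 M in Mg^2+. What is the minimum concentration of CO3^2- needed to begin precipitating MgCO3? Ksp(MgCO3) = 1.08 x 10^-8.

[CO3^2-] = 2.73 × 10^-7 M

MgCO3(s) ⇌ Mg^2+(aq) + CO3^2-(aq)
Ksp = [Mg^2+][CO3^2-]
Precipitation begins when Q = Ksp. With [Mg^2+] = 0.0396 M:
1.08 x 10^-8 = (0.0396) × [CO3^2-]
[CO3^2-] = (1.08 x 10^-8 / 3.96 × 10^-2) = 2.73 × 10^-7 M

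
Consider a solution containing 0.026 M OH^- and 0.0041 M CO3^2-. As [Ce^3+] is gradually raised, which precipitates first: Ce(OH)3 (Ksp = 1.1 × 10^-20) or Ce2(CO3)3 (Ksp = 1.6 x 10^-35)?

Precipitation of each salt starts when its ion product equals its Ksp.
For Ce(OH)3: 1.1 × 10^-20 = (0.026)^3 × [Ce^3+]  ⇒  [Ce^3+] = 6.3 x 10^-16 M.
For Ce2(CO3)3: 1.6 x 10^-35 = (0.0041)^3 × [Ce^3+]^2  ⇒  [Ce^3+] = 1.5 × 10^-14 M.
The salt with the lower threshold [Ce^3+] precipitates first: Ce(OH)3.

Ce(OH)3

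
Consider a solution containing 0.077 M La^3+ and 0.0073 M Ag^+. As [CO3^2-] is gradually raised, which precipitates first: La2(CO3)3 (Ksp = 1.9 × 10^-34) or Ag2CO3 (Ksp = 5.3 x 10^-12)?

La2(CO3)3

Precipitation of each salt starts when its ion product equals its Ksp.
For La2(CO3)3: 1.9 × 10^-34 = (0.077)^2 × [CO3^2-]^3  ⇒  [CO3^2-] = 3.2 × 10^-11 M.
For Ag2CO3: 5.3 x 10^-12 = (0.0073)^2 × [CO3^2-]  ⇒  [CO3^2-] = 9.9 × 10^-8 M.
The salt with the lower threshold [CO3^2-] precipitates first: La2(CO3)3.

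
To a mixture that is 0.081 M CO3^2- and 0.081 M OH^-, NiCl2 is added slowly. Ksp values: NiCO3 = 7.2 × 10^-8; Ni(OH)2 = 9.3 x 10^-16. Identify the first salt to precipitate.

Precipitation of each salt starts when its ion product equals its Ksp.
For NiCO3: 7.2 × 10^-8 = 0.081 × [Ni^2+]  ⇒  [Ni^2+] = 8.9 × 10^-7 M.
For Ni(OH)2: 9.3 x 10^-16 = (0.081)^2 × [Ni^2+]  ⇒  [Ni^2+] = 1.4 x 10^-13 M.
The salt with the lower threshold [Ni^2+] precipitates first: Ni(OH)2.

Ni(OH)2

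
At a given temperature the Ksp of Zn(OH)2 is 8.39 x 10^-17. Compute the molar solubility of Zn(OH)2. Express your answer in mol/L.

s ≈ 2.76 x 10^-6 M

Zn(OH)2(s) ⇌ Zn^2+(aq) + 2 OH^-(aq)
Ksp = [Zn^2+][OH^-]^2
For each mole of Zn(OH)2 that dissolves: [Zn^2+] = s, [OH^-] = 2s.
Ksp = s(2s)^2 = 4s^3
s^3 = 8.39 x 10^-17 / 4, so s = 2.76 x 10^-6 M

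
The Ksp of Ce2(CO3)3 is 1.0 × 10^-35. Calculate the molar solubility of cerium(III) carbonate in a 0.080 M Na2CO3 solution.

Ce2(CO3)3(s) ⇌ 2 Ce^3+(aq) + 3 CO3^2-(aq)
Ksp = [Ce^3+]^2[CO3^2-]^3
Let s be the molar solubility in this solution. [Ce^3+] = 2s, [CO3^2-] = 0.080 + 3s ≈ 0.080 (common-ion effect: CO3^2- is already 0.080 M).
Ksp ≈ (2s)^2 × (0.080)^3
s = 7.0 x 10^-17 M
Check: 3s = 2.1 × 10^-16 ≪ 0.080, so the approximation is valid.

7.0e-17 M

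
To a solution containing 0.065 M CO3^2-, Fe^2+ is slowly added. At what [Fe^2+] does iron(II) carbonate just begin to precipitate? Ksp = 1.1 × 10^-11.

FeCO3(s) <=> Fe^2+(aq) + CO3^2-(aq)
Ksp = [Fe^2+][CO3^2-]
Precipitation begins when Q = Ksp. With [CO3^2-] = 0.065 M:
1.1 × 10^-11 = (0.065) × [Fe^2+]
[Fe^2+] = (1.1 × 10^-11 / 6.5 x 10^-2) = 1.7 × 10^-10 M

[Fe^2+] = 1.7e-10 M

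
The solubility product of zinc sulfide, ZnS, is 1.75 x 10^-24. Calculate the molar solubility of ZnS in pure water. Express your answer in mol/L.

s = 1.32 × 10^-12 M

ZnS(s) <=> Zn^2+ + S^2-
Ksp = [Zn^2+][S^2-]
With molar solubility s: [Zn^2+] = s, [S^2-] = s.
Ksp = s × s = s^2
s = √(1.75 x 10^-24) = 1.32 × 10^-12 M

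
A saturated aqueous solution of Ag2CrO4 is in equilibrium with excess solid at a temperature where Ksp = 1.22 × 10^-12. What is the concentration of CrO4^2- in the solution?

6.73e-5 M

Ag2CrO4(s) <=> 2 Ag^+ + CrO4^2-
Ksp = [Ag^+]^2[CrO4^2-]
Let s = molar solubility. Then [Ag^+] = 2s and [CrO4^2-] = s.
So Ksp = (2s)^2 × s = 4s^3
s^3 = 1.22 × 10^-12 / 4, so s = 6.731 × 10^-5 M
[CrO4^2-] = s = 6.73 × 10^-5 M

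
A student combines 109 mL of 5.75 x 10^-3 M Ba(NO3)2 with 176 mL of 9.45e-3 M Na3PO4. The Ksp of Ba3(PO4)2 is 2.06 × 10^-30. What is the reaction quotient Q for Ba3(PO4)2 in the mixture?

Q ≈ 3.62 x 10^-13

Total volume = 109 + 176 = 285 mL.
[Ba^2+] = 5.75 × 10^-3 × (109/285) = 2.199 × 10^-3 M
[PO4^3-] = 9.45 x 10^-3 × (176/285) = 5.836 x 10^-3 M
Ba3(PO4)2(s) <=> 3 Ba^2+ + 2 PO4^3-, so Q = [Ba^2+]^3[PO4^3-]^2
Q = (2.199 × 10^-3)^3(5.836 × 10^-3)^2 = 3.62 × 10^-13
Q > Ksp, so Ba3(PO4)2 will precipitate.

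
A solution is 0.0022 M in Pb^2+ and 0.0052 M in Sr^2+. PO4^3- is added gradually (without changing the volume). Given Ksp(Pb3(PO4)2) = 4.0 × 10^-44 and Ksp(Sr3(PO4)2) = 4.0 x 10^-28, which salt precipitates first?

Precipitation of each salt starts when its ion product equals its Ksp.
For Pb3(PO4)2: 4.0 × 10^-44 = (0.0022)^3 × [PO4^3-]^2  ⇒  [PO4^3-] = 1.9 x 10^-18 M.
For Sr3(PO4)2: 4.0 x 10^-28 = (0.0052)^3 × [PO4^3-]^2  ⇒  [PO4^3-] = 5.3 × 10^-11 M.
The salt with the lower threshold [PO4^3-] precipitates first: Pb3(PO4)2.

Pb3(PO4)2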